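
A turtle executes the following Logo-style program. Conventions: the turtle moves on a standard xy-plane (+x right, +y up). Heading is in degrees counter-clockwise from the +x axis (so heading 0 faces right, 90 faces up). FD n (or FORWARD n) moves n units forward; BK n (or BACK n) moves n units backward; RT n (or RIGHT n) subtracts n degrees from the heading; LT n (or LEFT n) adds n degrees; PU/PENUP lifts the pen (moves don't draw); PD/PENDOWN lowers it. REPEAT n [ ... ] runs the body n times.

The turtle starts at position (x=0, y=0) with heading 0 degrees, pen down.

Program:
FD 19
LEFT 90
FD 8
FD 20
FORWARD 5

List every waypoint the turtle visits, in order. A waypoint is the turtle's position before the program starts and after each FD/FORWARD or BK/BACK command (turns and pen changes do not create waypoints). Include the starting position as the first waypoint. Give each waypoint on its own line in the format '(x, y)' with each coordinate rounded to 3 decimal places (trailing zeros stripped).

Answer: (0, 0)
(19, 0)
(19, 8)
(19, 28)
(19, 33)

Derivation:
Executing turtle program step by step:
Start: pos=(0,0), heading=0, pen down
FD 19: (0,0) -> (19,0) [heading=0, draw]
LT 90: heading 0 -> 90
FD 8: (19,0) -> (19,8) [heading=90, draw]
FD 20: (19,8) -> (19,28) [heading=90, draw]
FD 5: (19,28) -> (19,33) [heading=90, draw]
Final: pos=(19,33), heading=90, 4 segment(s) drawn
Waypoints (5 total):
(0, 0)
(19, 0)
(19, 8)
(19, 28)
(19, 33)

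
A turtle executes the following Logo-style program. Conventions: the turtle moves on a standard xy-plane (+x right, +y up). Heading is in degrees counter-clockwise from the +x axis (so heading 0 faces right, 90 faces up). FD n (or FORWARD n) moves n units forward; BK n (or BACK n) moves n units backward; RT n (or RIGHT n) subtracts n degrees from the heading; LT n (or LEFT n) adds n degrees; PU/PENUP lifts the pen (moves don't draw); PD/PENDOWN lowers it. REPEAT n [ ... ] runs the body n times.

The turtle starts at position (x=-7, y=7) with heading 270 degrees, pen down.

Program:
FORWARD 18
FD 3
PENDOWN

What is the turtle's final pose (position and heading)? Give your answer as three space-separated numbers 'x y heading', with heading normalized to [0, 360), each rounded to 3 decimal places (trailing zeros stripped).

Executing turtle program step by step:
Start: pos=(-7,7), heading=270, pen down
FD 18: (-7,7) -> (-7,-11) [heading=270, draw]
FD 3: (-7,-11) -> (-7,-14) [heading=270, draw]
PD: pen down
Final: pos=(-7,-14), heading=270, 2 segment(s) drawn

Answer: -7 -14 270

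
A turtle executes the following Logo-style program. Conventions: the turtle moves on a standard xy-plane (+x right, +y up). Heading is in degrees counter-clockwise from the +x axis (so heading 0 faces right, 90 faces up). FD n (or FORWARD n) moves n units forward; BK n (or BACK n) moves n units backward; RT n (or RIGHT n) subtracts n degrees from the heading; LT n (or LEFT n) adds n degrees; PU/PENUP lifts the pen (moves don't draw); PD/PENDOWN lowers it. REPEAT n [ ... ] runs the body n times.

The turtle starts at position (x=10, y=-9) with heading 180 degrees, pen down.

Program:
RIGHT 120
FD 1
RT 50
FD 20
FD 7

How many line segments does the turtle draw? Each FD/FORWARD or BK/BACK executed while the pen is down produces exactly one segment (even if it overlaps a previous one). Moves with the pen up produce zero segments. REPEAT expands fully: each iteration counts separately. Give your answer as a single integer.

Answer: 3

Derivation:
Executing turtle program step by step:
Start: pos=(10,-9), heading=180, pen down
RT 120: heading 180 -> 60
FD 1: (10,-9) -> (10.5,-8.134) [heading=60, draw]
RT 50: heading 60 -> 10
FD 20: (10.5,-8.134) -> (30.196,-4.661) [heading=10, draw]
FD 7: (30.196,-4.661) -> (37.09,-3.445) [heading=10, draw]
Final: pos=(37.09,-3.445), heading=10, 3 segment(s) drawn
Segments drawn: 3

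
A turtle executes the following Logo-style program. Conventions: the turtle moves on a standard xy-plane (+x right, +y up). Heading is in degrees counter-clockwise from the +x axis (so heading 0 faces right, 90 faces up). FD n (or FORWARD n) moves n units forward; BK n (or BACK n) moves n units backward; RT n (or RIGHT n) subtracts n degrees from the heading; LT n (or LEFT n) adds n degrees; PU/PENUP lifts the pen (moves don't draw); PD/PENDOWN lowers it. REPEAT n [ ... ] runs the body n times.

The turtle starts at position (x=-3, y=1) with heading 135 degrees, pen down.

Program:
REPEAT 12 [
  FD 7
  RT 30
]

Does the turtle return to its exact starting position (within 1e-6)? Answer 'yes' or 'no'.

Answer: yes

Derivation:
Executing turtle program step by step:
Start: pos=(-3,1), heading=135, pen down
REPEAT 12 [
  -- iteration 1/12 --
  FD 7: (-3,1) -> (-7.95,5.95) [heading=135, draw]
  RT 30: heading 135 -> 105
  -- iteration 2/12 --
  FD 7: (-7.95,5.95) -> (-9.761,12.711) [heading=105, draw]
  RT 30: heading 105 -> 75
  -- iteration 3/12 --
  FD 7: (-9.761,12.711) -> (-7.95,19.473) [heading=75, draw]
  RT 30: heading 75 -> 45
  -- iteration 4/12 --
  FD 7: (-7.95,19.473) -> (-3,24.422) [heading=45, draw]
  RT 30: heading 45 -> 15
  -- iteration 5/12 --
  FD 7: (-3,24.422) -> (3.761,26.234) [heading=15, draw]
  RT 30: heading 15 -> 345
  -- iteration 6/12 --
  FD 7: (3.761,26.234) -> (10.523,24.422) [heading=345, draw]
  RT 30: heading 345 -> 315
  -- iteration 7/12 --
  FD 7: (10.523,24.422) -> (15.473,19.473) [heading=315, draw]
  RT 30: heading 315 -> 285
  -- iteration 8/12 --
  FD 7: (15.473,19.473) -> (17.284,12.711) [heading=285, draw]
  RT 30: heading 285 -> 255
  -- iteration 9/12 --
  FD 7: (17.284,12.711) -> (15.473,5.95) [heading=255, draw]
  RT 30: heading 255 -> 225
  -- iteration 10/12 --
  FD 7: (15.473,5.95) -> (10.523,1) [heading=225, draw]
  RT 30: heading 225 -> 195
  -- iteration 11/12 --
  FD 7: (10.523,1) -> (3.761,-0.812) [heading=195, draw]
  RT 30: heading 195 -> 165
  -- iteration 12/12 --
  FD 7: (3.761,-0.812) -> (-3,1) [heading=165, draw]
  RT 30: heading 165 -> 135
]
Final: pos=(-3,1), heading=135, 12 segment(s) drawn

Start position: (-3, 1)
Final position: (-3, 1)
Distance = 0; < 1e-6 -> CLOSED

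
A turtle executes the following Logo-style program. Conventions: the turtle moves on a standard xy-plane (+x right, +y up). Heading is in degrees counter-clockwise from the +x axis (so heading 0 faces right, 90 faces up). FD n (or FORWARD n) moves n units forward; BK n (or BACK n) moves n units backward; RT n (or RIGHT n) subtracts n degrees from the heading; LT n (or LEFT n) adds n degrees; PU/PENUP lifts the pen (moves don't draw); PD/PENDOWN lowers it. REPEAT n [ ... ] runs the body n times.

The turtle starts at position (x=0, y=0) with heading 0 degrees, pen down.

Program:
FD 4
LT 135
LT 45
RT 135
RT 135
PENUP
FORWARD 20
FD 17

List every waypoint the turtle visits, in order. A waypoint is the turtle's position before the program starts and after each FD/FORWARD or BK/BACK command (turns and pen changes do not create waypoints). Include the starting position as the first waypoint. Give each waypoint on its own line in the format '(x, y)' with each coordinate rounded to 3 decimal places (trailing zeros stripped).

Executing turtle program step by step:
Start: pos=(0,0), heading=0, pen down
FD 4: (0,0) -> (4,0) [heading=0, draw]
LT 135: heading 0 -> 135
LT 45: heading 135 -> 180
RT 135: heading 180 -> 45
RT 135: heading 45 -> 270
PU: pen up
FD 20: (4,0) -> (4,-20) [heading=270, move]
FD 17: (4,-20) -> (4,-37) [heading=270, move]
Final: pos=(4,-37), heading=270, 1 segment(s) drawn
Waypoints (4 total):
(0, 0)
(4, 0)
(4, -20)
(4, -37)

Answer: (0, 0)
(4, 0)
(4, -20)
(4, -37)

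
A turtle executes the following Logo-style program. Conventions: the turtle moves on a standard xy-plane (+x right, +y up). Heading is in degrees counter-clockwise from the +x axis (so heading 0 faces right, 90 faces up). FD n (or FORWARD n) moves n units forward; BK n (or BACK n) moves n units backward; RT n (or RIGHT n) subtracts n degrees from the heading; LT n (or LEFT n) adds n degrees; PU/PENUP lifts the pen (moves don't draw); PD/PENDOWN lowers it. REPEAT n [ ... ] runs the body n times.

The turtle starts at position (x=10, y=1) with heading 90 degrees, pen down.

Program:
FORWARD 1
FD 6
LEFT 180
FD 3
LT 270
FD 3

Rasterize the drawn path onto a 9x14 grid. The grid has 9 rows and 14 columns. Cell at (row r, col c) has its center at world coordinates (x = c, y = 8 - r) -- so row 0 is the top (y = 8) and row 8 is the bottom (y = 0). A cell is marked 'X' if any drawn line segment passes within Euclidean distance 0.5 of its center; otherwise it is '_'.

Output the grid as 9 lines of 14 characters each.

Segment 0: (10,1) -> (10,2)
Segment 1: (10,2) -> (10,8)
Segment 2: (10,8) -> (10,5)
Segment 3: (10,5) -> (7,5)

Answer: __________X___
__________X___
__________X___
_______XXXX___
__________X___
__________X___
__________X___
__________X___
______________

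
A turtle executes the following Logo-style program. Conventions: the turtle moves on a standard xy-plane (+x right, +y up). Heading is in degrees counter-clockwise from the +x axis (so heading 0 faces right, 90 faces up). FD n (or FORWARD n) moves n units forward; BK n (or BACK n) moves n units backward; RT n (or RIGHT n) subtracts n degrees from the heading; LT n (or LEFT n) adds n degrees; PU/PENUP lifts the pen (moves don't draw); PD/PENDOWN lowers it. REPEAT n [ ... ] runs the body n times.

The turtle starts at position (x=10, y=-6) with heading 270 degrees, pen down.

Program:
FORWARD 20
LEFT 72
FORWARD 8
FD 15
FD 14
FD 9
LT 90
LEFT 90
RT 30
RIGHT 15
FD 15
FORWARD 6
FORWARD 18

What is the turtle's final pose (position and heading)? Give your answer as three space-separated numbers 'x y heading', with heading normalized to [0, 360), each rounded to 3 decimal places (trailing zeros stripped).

Answer: 36.043 -5.466 117

Derivation:
Executing turtle program step by step:
Start: pos=(10,-6), heading=270, pen down
FD 20: (10,-6) -> (10,-26) [heading=270, draw]
LT 72: heading 270 -> 342
FD 8: (10,-26) -> (17.608,-28.472) [heading=342, draw]
FD 15: (17.608,-28.472) -> (31.874,-33.107) [heading=342, draw]
FD 14: (31.874,-33.107) -> (45.189,-37.434) [heading=342, draw]
FD 9: (45.189,-37.434) -> (53.749,-40.215) [heading=342, draw]
LT 90: heading 342 -> 72
LT 90: heading 72 -> 162
RT 30: heading 162 -> 132
RT 15: heading 132 -> 117
FD 15: (53.749,-40.215) -> (46.939,-26.85) [heading=117, draw]
FD 6: (46.939,-26.85) -> (44.215,-21.504) [heading=117, draw]
FD 18: (44.215,-21.504) -> (36.043,-5.466) [heading=117, draw]
Final: pos=(36.043,-5.466), heading=117, 8 segment(s) drawn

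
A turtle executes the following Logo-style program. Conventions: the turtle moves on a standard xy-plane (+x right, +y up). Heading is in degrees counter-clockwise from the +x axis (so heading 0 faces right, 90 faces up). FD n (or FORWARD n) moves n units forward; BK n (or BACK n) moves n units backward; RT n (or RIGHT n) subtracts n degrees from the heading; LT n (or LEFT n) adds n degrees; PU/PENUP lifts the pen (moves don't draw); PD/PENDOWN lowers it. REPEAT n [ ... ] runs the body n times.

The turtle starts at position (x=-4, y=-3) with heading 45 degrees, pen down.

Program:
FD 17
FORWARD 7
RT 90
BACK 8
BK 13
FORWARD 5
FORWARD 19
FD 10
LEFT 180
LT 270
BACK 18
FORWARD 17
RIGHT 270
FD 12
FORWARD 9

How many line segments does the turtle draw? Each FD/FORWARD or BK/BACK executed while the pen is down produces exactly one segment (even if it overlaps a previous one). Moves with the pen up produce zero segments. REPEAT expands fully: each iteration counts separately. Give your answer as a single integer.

Answer: 11

Derivation:
Executing turtle program step by step:
Start: pos=(-4,-3), heading=45, pen down
FD 17: (-4,-3) -> (8.021,9.021) [heading=45, draw]
FD 7: (8.021,9.021) -> (12.971,13.971) [heading=45, draw]
RT 90: heading 45 -> 315
BK 8: (12.971,13.971) -> (7.314,19.627) [heading=315, draw]
BK 13: (7.314,19.627) -> (-1.879,28.82) [heading=315, draw]
FD 5: (-1.879,28.82) -> (1.657,25.284) [heading=315, draw]
FD 19: (1.657,25.284) -> (15.092,11.849) [heading=315, draw]
FD 10: (15.092,11.849) -> (22.163,4.778) [heading=315, draw]
LT 180: heading 315 -> 135
LT 270: heading 135 -> 45
BK 18: (22.163,4.778) -> (9.435,-7.95) [heading=45, draw]
FD 17: (9.435,-7.95) -> (21.456,4.071) [heading=45, draw]
RT 270: heading 45 -> 135
FD 12: (21.456,4.071) -> (12.971,12.556) [heading=135, draw]
FD 9: (12.971,12.556) -> (6.607,18.92) [heading=135, draw]
Final: pos=(6.607,18.92), heading=135, 11 segment(s) drawn
Segments drawn: 11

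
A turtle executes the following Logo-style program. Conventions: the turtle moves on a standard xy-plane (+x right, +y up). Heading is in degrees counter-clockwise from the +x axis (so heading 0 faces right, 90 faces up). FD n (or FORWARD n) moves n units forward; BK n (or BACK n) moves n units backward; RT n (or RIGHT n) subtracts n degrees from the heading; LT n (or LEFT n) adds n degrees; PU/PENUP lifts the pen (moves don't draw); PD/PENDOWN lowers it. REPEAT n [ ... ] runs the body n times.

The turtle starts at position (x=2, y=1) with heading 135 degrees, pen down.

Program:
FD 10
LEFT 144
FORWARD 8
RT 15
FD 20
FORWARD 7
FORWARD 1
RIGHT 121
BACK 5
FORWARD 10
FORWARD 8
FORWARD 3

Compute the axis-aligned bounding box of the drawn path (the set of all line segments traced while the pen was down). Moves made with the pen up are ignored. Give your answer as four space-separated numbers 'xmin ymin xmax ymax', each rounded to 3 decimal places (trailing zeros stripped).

Executing turtle program step by step:
Start: pos=(2,1), heading=135, pen down
FD 10: (2,1) -> (-5.071,8.071) [heading=135, draw]
LT 144: heading 135 -> 279
FD 8: (-5.071,8.071) -> (-3.82,0.17) [heading=279, draw]
RT 15: heading 279 -> 264
FD 20: (-3.82,0.17) -> (-5.91,-19.721) [heading=264, draw]
FD 7: (-5.91,-19.721) -> (-6.642,-26.683) [heading=264, draw]
FD 1: (-6.642,-26.683) -> (-6.746,-27.677) [heading=264, draw]
RT 121: heading 264 -> 143
BK 5: (-6.746,-27.677) -> (-2.753,-30.686) [heading=143, draw]
FD 10: (-2.753,-30.686) -> (-10.74,-24.668) [heading=143, draw]
FD 8: (-10.74,-24.668) -> (-17.129,-19.853) [heading=143, draw]
FD 3: (-17.129,-19.853) -> (-19.525,-18.048) [heading=143, draw]
Final: pos=(-19.525,-18.048), heading=143, 9 segment(s) drawn

Segment endpoints: x in {-19.525, -17.129, -10.74, -6.746, -6.642, -5.91, -5.071, -3.82, -2.753, 2}, y in {-30.686, -27.677, -26.683, -24.668, -19.853, -19.721, -18.048, 0.17, 1, 8.071}
xmin=-19.525, ymin=-30.686, xmax=2, ymax=8.071

Answer: -19.525 -30.686 2 8.071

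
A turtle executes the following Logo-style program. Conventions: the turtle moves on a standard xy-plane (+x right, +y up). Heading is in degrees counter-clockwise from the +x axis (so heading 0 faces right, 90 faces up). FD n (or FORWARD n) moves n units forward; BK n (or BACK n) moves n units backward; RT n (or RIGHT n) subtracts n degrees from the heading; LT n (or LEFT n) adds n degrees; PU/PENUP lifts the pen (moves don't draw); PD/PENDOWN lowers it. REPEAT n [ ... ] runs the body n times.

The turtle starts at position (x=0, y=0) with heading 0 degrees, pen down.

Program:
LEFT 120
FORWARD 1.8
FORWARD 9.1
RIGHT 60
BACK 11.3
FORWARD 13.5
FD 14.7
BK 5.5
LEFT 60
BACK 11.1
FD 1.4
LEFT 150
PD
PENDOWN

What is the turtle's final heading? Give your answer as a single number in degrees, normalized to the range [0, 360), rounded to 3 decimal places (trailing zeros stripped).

Executing turtle program step by step:
Start: pos=(0,0), heading=0, pen down
LT 120: heading 0 -> 120
FD 1.8: (0,0) -> (-0.9,1.559) [heading=120, draw]
FD 9.1: (-0.9,1.559) -> (-5.45,9.44) [heading=120, draw]
RT 60: heading 120 -> 60
BK 11.3: (-5.45,9.44) -> (-11.1,-0.346) [heading=60, draw]
FD 13.5: (-11.1,-0.346) -> (-4.35,11.345) [heading=60, draw]
FD 14.7: (-4.35,11.345) -> (3,24.076) [heading=60, draw]
BK 5.5: (3,24.076) -> (0.25,19.312) [heading=60, draw]
LT 60: heading 60 -> 120
BK 11.1: (0.25,19.312) -> (5.8,9.699) [heading=120, draw]
FD 1.4: (5.8,9.699) -> (5.1,10.912) [heading=120, draw]
LT 150: heading 120 -> 270
PD: pen down
PD: pen down
Final: pos=(5.1,10.912), heading=270, 8 segment(s) drawn

Answer: 270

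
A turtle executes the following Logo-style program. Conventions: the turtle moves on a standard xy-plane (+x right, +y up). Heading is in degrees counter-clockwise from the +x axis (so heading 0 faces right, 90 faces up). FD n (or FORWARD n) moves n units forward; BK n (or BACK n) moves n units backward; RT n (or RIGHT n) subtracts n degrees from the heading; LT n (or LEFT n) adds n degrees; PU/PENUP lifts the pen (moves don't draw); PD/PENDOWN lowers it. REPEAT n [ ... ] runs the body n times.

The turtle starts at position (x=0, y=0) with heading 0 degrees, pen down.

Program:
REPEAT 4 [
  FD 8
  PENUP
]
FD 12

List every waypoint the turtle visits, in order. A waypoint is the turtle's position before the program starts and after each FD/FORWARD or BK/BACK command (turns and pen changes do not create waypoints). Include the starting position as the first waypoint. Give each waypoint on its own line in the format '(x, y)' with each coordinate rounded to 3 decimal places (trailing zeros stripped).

Answer: (0, 0)
(8, 0)
(16, 0)
(24, 0)
(32, 0)
(44, 0)

Derivation:
Executing turtle program step by step:
Start: pos=(0,0), heading=0, pen down
REPEAT 4 [
  -- iteration 1/4 --
  FD 8: (0,0) -> (8,0) [heading=0, draw]
  PU: pen up
  -- iteration 2/4 --
  FD 8: (8,0) -> (16,0) [heading=0, move]
  PU: pen up
  -- iteration 3/4 --
  FD 8: (16,0) -> (24,0) [heading=0, move]
  PU: pen up
  -- iteration 4/4 --
  FD 8: (24,0) -> (32,0) [heading=0, move]
  PU: pen up
]
FD 12: (32,0) -> (44,0) [heading=0, move]
Final: pos=(44,0), heading=0, 1 segment(s) drawn
Waypoints (6 total):
(0, 0)
(8, 0)
(16, 0)
(24, 0)
(32, 0)
(44, 0)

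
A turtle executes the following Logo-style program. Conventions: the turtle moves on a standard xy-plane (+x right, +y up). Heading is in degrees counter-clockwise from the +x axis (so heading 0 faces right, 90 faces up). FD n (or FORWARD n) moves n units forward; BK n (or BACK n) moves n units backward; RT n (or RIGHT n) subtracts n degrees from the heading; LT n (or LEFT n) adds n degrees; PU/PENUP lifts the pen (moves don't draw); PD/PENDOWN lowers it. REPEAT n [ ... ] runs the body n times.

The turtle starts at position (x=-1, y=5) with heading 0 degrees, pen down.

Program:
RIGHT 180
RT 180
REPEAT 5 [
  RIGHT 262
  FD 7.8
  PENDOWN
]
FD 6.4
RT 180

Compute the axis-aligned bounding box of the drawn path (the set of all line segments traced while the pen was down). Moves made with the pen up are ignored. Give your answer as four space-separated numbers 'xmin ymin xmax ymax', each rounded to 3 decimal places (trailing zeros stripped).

Answer: -9.583 3.448 0.204 18.46

Derivation:
Executing turtle program step by step:
Start: pos=(-1,5), heading=0, pen down
RT 180: heading 0 -> 180
RT 180: heading 180 -> 0
REPEAT 5 [
  -- iteration 1/5 --
  RT 262: heading 0 -> 98
  FD 7.8: (-1,5) -> (-2.086,12.724) [heading=98, draw]
  PD: pen down
  -- iteration 2/5 --
  RT 262: heading 98 -> 196
  FD 7.8: (-2.086,12.724) -> (-9.583,10.574) [heading=196, draw]
  PD: pen down
  -- iteration 3/5 --
  RT 262: heading 196 -> 294
  FD 7.8: (-9.583,10.574) -> (-6.411,3.448) [heading=294, draw]
  PD: pen down
  -- iteration 4/5 --
  RT 262: heading 294 -> 32
  FD 7.8: (-6.411,3.448) -> (0.204,7.582) [heading=32, draw]
  PD: pen down
  -- iteration 5/5 --
  RT 262: heading 32 -> 130
  FD 7.8: (0.204,7.582) -> (-4.81,13.557) [heading=130, draw]
  PD: pen down
]
FD 6.4: (-4.81,13.557) -> (-8.924,18.46) [heading=130, draw]
RT 180: heading 130 -> 310
Final: pos=(-8.924,18.46), heading=310, 6 segment(s) drawn

Segment endpoints: x in {-9.583, -8.924, -6.411, -4.81, -2.086, -1, 0.204}, y in {3.448, 5, 7.582, 10.574, 12.724, 13.557, 18.46}
xmin=-9.583, ymin=3.448, xmax=0.204, ymax=18.46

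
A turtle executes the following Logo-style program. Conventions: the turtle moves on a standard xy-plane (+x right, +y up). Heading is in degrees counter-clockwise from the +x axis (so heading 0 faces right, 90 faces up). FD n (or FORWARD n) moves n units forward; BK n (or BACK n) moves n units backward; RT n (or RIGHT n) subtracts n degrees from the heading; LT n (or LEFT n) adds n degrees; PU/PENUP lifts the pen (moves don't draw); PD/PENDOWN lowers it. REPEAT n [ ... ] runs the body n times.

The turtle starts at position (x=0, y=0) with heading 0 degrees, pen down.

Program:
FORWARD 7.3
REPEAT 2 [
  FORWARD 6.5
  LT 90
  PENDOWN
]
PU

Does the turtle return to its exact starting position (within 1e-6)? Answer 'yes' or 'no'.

Executing turtle program step by step:
Start: pos=(0,0), heading=0, pen down
FD 7.3: (0,0) -> (7.3,0) [heading=0, draw]
REPEAT 2 [
  -- iteration 1/2 --
  FD 6.5: (7.3,0) -> (13.8,0) [heading=0, draw]
  LT 90: heading 0 -> 90
  PD: pen down
  -- iteration 2/2 --
  FD 6.5: (13.8,0) -> (13.8,6.5) [heading=90, draw]
  LT 90: heading 90 -> 180
  PD: pen down
]
PU: pen up
Final: pos=(13.8,6.5), heading=180, 3 segment(s) drawn

Start position: (0, 0)
Final position: (13.8, 6.5)
Distance = 15.254; >= 1e-6 -> NOT closed

Answer: no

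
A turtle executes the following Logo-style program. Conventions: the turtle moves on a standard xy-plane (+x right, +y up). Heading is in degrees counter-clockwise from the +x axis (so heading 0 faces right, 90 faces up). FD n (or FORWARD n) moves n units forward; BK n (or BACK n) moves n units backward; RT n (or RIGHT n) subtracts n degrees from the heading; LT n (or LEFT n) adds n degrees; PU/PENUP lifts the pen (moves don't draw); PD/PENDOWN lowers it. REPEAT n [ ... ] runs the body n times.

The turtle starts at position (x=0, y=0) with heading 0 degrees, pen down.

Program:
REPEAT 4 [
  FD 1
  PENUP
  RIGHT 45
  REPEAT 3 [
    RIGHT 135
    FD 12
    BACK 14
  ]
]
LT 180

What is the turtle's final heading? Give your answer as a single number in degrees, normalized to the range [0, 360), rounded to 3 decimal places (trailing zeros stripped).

Executing turtle program step by step:
Start: pos=(0,0), heading=0, pen down
REPEAT 4 [
  -- iteration 1/4 --
  FD 1: (0,0) -> (1,0) [heading=0, draw]
  PU: pen up
  RT 45: heading 0 -> 315
  REPEAT 3 [
    -- iteration 1/3 --
    RT 135: heading 315 -> 180
    FD 12: (1,0) -> (-11,0) [heading=180, move]
    BK 14: (-11,0) -> (3,0) [heading=180, move]
    -- iteration 2/3 --
    RT 135: heading 180 -> 45
    FD 12: (3,0) -> (11.485,8.485) [heading=45, move]
    BK 14: (11.485,8.485) -> (1.586,-1.414) [heading=45, move]
    -- iteration 3/3 --
    RT 135: heading 45 -> 270
    FD 12: (1.586,-1.414) -> (1.586,-13.414) [heading=270, move]
    BK 14: (1.586,-13.414) -> (1.586,0.586) [heading=270, move]
  ]
  -- iteration 2/4 --
  FD 1: (1.586,0.586) -> (1.586,-0.414) [heading=270, move]
  PU: pen up
  RT 45: heading 270 -> 225
  REPEAT 3 [
    -- iteration 1/3 --
    RT 135: heading 225 -> 90
    FD 12: (1.586,-0.414) -> (1.586,11.586) [heading=90, move]
    BK 14: (1.586,11.586) -> (1.586,-2.414) [heading=90, move]
    -- iteration 2/3 --
    RT 135: heading 90 -> 315
    FD 12: (1.586,-2.414) -> (10.071,-10.899) [heading=315, move]
    BK 14: (10.071,-10.899) -> (0.172,-1) [heading=315, move]
    -- iteration 3/3 --
    RT 135: heading 315 -> 180
    FD 12: (0.172,-1) -> (-11.828,-1) [heading=180, move]
    BK 14: (-11.828,-1) -> (2.172,-1) [heading=180, move]
  ]
  -- iteration 3/4 --
  FD 1: (2.172,-1) -> (1.172,-1) [heading=180, move]
  PU: pen up
  RT 45: heading 180 -> 135
  REPEAT 3 [
    -- iteration 1/3 --
    RT 135: heading 135 -> 0
    FD 12: (1.172,-1) -> (13.172,-1) [heading=0, move]
    BK 14: (13.172,-1) -> (-0.828,-1) [heading=0, move]
    -- iteration 2/3 --
    RT 135: heading 0 -> 225
    FD 12: (-0.828,-1) -> (-9.314,-9.485) [heading=225, move]
    BK 14: (-9.314,-9.485) -> (0.586,0.414) [heading=225, move]
    -- iteration 3/3 --
    RT 135: heading 225 -> 90
    FD 12: (0.586,0.414) -> (0.586,12.414) [heading=90, move]
    BK 14: (0.586,12.414) -> (0.586,-1.586) [heading=90, move]
  ]
  -- iteration 4/4 --
  FD 1: (0.586,-1.586) -> (0.586,-0.586) [heading=90, move]
  PU: pen up
  RT 45: heading 90 -> 45
  REPEAT 3 [
    -- iteration 1/3 --
    RT 135: heading 45 -> 270
    FD 12: (0.586,-0.586) -> (0.586,-12.586) [heading=270, move]
    BK 14: (0.586,-12.586) -> (0.586,1.414) [heading=270, move]
    -- iteration 2/3 --
    RT 135: heading 270 -> 135
    FD 12: (0.586,1.414) -> (-7.899,9.899) [heading=135, move]
    BK 14: (-7.899,9.899) -> (2,0) [heading=135, move]
    -- iteration 3/3 --
    RT 135: heading 135 -> 0
    FD 12: (2,0) -> (14,0) [heading=0, move]
    BK 14: (14,0) -> (0,0) [heading=0, move]
  ]
]
LT 180: heading 0 -> 180
Final: pos=(0,0), heading=180, 1 segment(s) drawn

Answer: 180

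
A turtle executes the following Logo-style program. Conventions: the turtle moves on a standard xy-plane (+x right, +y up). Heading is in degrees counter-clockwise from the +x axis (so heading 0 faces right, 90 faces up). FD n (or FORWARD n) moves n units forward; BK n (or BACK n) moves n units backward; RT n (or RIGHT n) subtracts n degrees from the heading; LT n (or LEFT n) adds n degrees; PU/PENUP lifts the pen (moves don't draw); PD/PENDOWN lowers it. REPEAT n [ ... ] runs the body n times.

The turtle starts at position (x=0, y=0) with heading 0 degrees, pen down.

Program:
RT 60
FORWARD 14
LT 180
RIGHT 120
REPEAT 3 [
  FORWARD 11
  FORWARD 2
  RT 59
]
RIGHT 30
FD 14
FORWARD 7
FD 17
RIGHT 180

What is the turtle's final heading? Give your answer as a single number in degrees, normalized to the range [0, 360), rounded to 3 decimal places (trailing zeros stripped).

Answer: 333

Derivation:
Executing turtle program step by step:
Start: pos=(0,0), heading=0, pen down
RT 60: heading 0 -> 300
FD 14: (0,0) -> (7,-12.124) [heading=300, draw]
LT 180: heading 300 -> 120
RT 120: heading 120 -> 0
REPEAT 3 [
  -- iteration 1/3 --
  FD 11: (7,-12.124) -> (18,-12.124) [heading=0, draw]
  FD 2: (18,-12.124) -> (20,-12.124) [heading=0, draw]
  RT 59: heading 0 -> 301
  -- iteration 2/3 --
  FD 11: (20,-12.124) -> (25.665,-21.553) [heading=301, draw]
  FD 2: (25.665,-21.553) -> (26.695,-23.268) [heading=301, draw]
  RT 59: heading 301 -> 242
  -- iteration 3/3 --
  FD 11: (26.695,-23.268) -> (21.531,-32.98) [heading=242, draw]
  FD 2: (21.531,-32.98) -> (20.592,-34.746) [heading=242, draw]
  RT 59: heading 242 -> 183
]
RT 30: heading 183 -> 153
FD 14: (20.592,-34.746) -> (8.118,-28.39) [heading=153, draw]
FD 7: (8.118,-28.39) -> (1.881,-25.212) [heading=153, draw]
FD 17: (1.881,-25.212) -> (-13.266,-17.494) [heading=153, draw]
RT 180: heading 153 -> 333
Final: pos=(-13.266,-17.494), heading=333, 10 segment(s) drawn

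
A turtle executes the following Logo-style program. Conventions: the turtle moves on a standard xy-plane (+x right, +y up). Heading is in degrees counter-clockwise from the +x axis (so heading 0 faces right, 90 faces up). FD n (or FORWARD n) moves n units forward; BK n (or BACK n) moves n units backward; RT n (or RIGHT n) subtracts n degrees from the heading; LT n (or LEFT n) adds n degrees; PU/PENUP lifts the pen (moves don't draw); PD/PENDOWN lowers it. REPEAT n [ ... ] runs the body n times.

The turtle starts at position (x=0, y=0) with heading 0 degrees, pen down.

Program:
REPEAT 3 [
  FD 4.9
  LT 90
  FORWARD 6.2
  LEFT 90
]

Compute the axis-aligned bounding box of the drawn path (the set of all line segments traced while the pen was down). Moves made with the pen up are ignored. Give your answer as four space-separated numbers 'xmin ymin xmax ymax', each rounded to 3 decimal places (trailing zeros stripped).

Executing turtle program step by step:
Start: pos=(0,0), heading=0, pen down
REPEAT 3 [
  -- iteration 1/3 --
  FD 4.9: (0,0) -> (4.9,0) [heading=0, draw]
  LT 90: heading 0 -> 90
  FD 6.2: (4.9,0) -> (4.9,6.2) [heading=90, draw]
  LT 90: heading 90 -> 180
  -- iteration 2/3 --
  FD 4.9: (4.9,6.2) -> (0,6.2) [heading=180, draw]
  LT 90: heading 180 -> 270
  FD 6.2: (0,6.2) -> (0,0) [heading=270, draw]
  LT 90: heading 270 -> 0
  -- iteration 3/3 --
  FD 4.9: (0,0) -> (4.9,0) [heading=0, draw]
  LT 90: heading 0 -> 90
  FD 6.2: (4.9,0) -> (4.9,6.2) [heading=90, draw]
  LT 90: heading 90 -> 180
]
Final: pos=(4.9,6.2), heading=180, 6 segment(s) drawn

Segment endpoints: x in {0, 0, 4.9, 4.9, 4.9}, y in {0, 0, 0, 6.2, 6.2}
xmin=0, ymin=0, xmax=4.9, ymax=6.2

Answer: 0 0 4.9 6.2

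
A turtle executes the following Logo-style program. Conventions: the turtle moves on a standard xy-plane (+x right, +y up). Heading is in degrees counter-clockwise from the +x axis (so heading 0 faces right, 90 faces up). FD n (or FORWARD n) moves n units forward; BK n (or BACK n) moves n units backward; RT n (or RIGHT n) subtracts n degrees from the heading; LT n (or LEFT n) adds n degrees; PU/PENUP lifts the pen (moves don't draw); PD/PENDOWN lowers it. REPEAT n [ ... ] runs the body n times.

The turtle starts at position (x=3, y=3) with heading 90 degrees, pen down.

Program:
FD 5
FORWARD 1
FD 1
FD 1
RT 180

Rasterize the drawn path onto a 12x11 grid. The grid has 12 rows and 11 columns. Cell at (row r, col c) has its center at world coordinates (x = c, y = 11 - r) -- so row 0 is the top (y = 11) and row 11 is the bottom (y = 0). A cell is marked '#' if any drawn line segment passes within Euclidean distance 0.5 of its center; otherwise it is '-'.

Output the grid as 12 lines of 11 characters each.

Answer: ---#-------
---#-------
---#-------
---#-------
---#-------
---#-------
---#-------
---#-------
---#-------
-----------
-----------
-----------

Derivation:
Segment 0: (3,3) -> (3,8)
Segment 1: (3,8) -> (3,9)
Segment 2: (3,9) -> (3,10)
Segment 3: (3,10) -> (3,11)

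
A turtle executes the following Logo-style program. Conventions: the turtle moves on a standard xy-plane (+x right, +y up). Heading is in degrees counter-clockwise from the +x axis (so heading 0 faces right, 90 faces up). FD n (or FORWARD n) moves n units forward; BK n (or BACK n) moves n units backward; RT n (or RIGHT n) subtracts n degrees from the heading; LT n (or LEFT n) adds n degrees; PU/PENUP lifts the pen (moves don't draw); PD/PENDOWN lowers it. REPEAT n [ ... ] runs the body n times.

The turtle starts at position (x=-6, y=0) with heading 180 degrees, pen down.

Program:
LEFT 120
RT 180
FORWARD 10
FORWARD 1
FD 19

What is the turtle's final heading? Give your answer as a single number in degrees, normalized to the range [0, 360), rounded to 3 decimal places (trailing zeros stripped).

Executing turtle program step by step:
Start: pos=(-6,0), heading=180, pen down
LT 120: heading 180 -> 300
RT 180: heading 300 -> 120
FD 10: (-6,0) -> (-11,8.66) [heading=120, draw]
FD 1: (-11,8.66) -> (-11.5,9.526) [heading=120, draw]
FD 19: (-11.5,9.526) -> (-21,25.981) [heading=120, draw]
Final: pos=(-21,25.981), heading=120, 3 segment(s) drawn

Answer: 120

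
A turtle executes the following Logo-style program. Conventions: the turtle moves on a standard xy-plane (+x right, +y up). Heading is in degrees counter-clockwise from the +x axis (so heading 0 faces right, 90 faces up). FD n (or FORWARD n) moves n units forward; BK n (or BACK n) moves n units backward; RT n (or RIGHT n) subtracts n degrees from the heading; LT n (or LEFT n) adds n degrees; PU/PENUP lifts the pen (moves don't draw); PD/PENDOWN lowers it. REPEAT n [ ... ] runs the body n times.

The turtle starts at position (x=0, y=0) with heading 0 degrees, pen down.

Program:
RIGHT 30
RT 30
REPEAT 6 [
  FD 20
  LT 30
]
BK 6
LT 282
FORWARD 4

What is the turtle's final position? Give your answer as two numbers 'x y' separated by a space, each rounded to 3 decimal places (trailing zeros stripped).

Executing turtle program step by step:
Start: pos=(0,0), heading=0, pen down
RT 30: heading 0 -> 330
RT 30: heading 330 -> 300
REPEAT 6 [
  -- iteration 1/6 --
  FD 20: (0,0) -> (10,-17.321) [heading=300, draw]
  LT 30: heading 300 -> 330
  -- iteration 2/6 --
  FD 20: (10,-17.321) -> (27.321,-27.321) [heading=330, draw]
  LT 30: heading 330 -> 0
  -- iteration 3/6 --
  FD 20: (27.321,-27.321) -> (47.321,-27.321) [heading=0, draw]
  LT 30: heading 0 -> 30
  -- iteration 4/6 --
  FD 20: (47.321,-27.321) -> (64.641,-17.321) [heading=30, draw]
  LT 30: heading 30 -> 60
  -- iteration 5/6 --
  FD 20: (64.641,-17.321) -> (74.641,0) [heading=60, draw]
  LT 30: heading 60 -> 90
  -- iteration 6/6 --
  FD 20: (74.641,0) -> (74.641,20) [heading=90, draw]
  LT 30: heading 90 -> 120
]
BK 6: (74.641,20) -> (77.641,14.804) [heading=120, draw]
LT 282: heading 120 -> 42
FD 4: (77.641,14.804) -> (80.614,17.48) [heading=42, draw]
Final: pos=(80.614,17.48), heading=42, 8 segment(s) drawn

Answer: 80.614 17.48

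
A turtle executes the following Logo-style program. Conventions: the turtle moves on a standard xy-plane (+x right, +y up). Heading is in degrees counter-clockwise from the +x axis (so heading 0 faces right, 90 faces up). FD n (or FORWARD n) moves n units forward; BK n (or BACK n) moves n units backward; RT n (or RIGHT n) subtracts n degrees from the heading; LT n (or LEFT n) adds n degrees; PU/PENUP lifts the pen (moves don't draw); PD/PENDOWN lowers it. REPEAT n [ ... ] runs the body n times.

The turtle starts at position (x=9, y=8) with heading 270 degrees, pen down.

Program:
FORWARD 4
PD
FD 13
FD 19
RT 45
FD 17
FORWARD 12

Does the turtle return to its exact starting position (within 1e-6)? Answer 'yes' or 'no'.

Executing turtle program step by step:
Start: pos=(9,8), heading=270, pen down
FD 4: (9,8) -> (9,4) [heading=270, draw]
PD: pen down
FD 13: (9,4) -> (9,-9) [heading=270, draw]
FD 19: (9,-9) -> (9,-28) [heading=270, draw]
RT 45: heading 270 -> 225
FD 17: (9,-28) -> (-3.021,-40.021) [heading=225, draw]
FD 12: (-3.021,-40.021) -> (-11.506,-48.506) [heading=225, draw]
Final: pos=(-11.506,-48.506), heading=225, 5 segment(s) drawn

Start position: (9, 8)
Final position: (-11.506, -48.506)
Distance = 60.112; >= 1e-6 -> NOT closed

Answer: no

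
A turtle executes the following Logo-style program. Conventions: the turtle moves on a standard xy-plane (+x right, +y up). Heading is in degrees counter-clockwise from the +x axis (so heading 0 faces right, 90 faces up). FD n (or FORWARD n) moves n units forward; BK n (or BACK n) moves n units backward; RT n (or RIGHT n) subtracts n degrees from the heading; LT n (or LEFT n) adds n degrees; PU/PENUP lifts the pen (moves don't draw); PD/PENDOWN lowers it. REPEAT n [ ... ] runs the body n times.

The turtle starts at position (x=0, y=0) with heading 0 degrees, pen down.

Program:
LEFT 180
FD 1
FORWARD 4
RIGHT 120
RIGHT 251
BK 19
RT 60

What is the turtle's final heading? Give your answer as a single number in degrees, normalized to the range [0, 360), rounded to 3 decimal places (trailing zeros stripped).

Answer: 109

Derivation:
Executing turtle program step by step:
Start: pos=(0,0), heading=0, pen down
LT 180: heading 0 -> 180
FD 1: (0,0) -> (-1,0) [heading=180, draw]
FD 4: (-1,0) -> (-5,0) [heading=180, draw]
RT 120: heading 180 -> 60
RT 251: heading 60 -> 169
BK 19: (-5,0) -> (13.651,-3.625) [heading=169, draw]
RT 60: heading 169 -> 109
Final: pos=(13.651,-3.625), heading=109, 3 segment(s) drawn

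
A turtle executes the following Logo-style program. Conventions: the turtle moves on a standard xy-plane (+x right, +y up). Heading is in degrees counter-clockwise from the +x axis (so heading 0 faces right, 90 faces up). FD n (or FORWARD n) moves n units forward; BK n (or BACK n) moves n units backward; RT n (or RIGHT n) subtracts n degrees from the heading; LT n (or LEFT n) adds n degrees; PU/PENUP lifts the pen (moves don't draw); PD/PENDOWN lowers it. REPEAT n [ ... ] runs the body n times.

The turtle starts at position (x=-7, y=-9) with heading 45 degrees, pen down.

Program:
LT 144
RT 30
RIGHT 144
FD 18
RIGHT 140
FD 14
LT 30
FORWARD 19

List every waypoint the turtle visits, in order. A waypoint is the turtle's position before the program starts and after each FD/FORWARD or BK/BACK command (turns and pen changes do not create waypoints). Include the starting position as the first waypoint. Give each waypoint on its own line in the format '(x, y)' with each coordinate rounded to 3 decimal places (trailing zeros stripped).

Executing turtle program step by step:
Start: pos=(-7,-9), heading=45, pen down
LT 144: heading 45 -> 189
RT 30: heading 189 -> 159
RT 144: heading 159 -> 15
FD 18: (-7,-9) -> (10.387,-4.341) [heading=15, draw]
RT 140: heading 15 -> 235
FD 14: (10.387,-4.341) -> (2.357,-15.809) [heading=235, draw]
LT 30: heading 235 -> 265
FD 19: (2.357,-15.809) -> (0.701,-34.737) [heading=265, draw]
Final: pos=(0.701,-34.737), heading=265, 3 segment(s) drawn
Waypoints (4 total):
(-7, -9)
(10.387, -4.341)
(2.357, -15.809)
(0.701, -34.737)

Answer: (-7, -9)
(10.387, -4.341)
(2.357, -15.809)
(0.701, -34.737)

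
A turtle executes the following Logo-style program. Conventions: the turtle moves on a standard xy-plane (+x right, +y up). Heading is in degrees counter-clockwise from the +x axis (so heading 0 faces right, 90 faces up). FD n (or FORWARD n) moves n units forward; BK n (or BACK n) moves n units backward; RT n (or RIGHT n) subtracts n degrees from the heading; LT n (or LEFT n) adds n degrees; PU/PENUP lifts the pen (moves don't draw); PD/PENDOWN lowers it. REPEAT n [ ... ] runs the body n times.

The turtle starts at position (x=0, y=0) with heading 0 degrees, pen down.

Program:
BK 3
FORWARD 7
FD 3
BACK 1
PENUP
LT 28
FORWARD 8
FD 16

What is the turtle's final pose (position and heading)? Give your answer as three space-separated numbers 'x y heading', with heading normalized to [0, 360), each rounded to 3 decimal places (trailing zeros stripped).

Answer: 27.191 11.267 28

Derivation:
Executing turtle program step by step:
Start: pos=(0,0), heading=0, pen down
BK 3: (0,0) -> (-3,0) [heading=0, draw]
FD 7: (-3,0) -> (4,0) [heading=0, draw]
FD 3: (4,0) -> (7,0) [heading=0, draw]
BK 1: (7,0) -> (6,0) [heading=0, draw]
PU: pen up
LT 28: heading 0 -> 28
FD 8: (6,0) -> (13.064,3.756) [heading=28, move]
FD 16: (13.064,3.756) -> (27.191,11.267) [heading=28, move]
Final: pos=(27.191,11.267), heading=28, 4 segment(s) drawn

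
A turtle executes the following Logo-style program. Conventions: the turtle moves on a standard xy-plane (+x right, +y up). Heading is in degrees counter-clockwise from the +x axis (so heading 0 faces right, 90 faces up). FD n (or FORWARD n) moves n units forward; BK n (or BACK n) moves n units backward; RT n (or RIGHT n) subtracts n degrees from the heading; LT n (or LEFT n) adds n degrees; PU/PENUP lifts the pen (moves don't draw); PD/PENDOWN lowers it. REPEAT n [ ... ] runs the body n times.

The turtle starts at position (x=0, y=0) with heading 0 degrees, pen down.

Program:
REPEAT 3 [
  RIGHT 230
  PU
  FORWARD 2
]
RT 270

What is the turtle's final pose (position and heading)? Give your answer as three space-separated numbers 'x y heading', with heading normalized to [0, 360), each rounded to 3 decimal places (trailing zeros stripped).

Answer: 0.099 0.562 120

Derivation:
Executing turtle program step by step:
Start: pos=(0,0), heading=0, pen down
REPEAT 3 [
  -- iteration 1/3 --
  RT 230: heading 0 -> 130
  PU: pen up
  FD 2: (0,0) -> (-1.286,1.532) [heading=130, move]
  -- iteration 2/3 --
  RT 230: heading 130 -> 260
  PU: pen up
  FD 2: (-1.286,1.532) -> (-1.633,-0.438) [heading=260, move]
  -- iteration 3/3 --
  RT 230: heading 260 -> 30
  PU: pen up
  FD 2: (-1.633,-0.438) -> (0.099,0.562) [heading=30, move]
]
RT 270: heading 30 -> 120
Final: pos=(0.099,0.562), heading=120, 0 segment(s) drawn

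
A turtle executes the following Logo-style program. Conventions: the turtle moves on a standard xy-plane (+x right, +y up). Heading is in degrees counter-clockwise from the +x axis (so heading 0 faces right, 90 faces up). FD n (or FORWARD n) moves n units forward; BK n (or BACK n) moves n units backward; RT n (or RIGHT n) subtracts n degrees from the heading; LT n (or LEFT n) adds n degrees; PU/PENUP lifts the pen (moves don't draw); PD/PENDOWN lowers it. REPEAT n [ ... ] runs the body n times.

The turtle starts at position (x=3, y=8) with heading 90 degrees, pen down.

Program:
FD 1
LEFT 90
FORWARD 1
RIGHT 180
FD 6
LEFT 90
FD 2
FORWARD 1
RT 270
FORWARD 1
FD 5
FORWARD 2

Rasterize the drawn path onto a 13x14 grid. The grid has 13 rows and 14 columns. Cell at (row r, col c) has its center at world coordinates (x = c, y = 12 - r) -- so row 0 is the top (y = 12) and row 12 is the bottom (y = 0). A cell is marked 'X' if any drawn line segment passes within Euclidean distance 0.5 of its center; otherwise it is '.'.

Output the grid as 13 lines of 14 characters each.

Answer: XXXXXXXXX.....
........X.....
........X.....
..XXXXXXX.....
...X..........
..............
..............
..............
..............
..............
..............
..............
..............

Derivation:
Segment 0: (3,8) -> (3,9)
Segment 1: (3,9) -> (2,9)
Segment 2: (2,9) -> (8,9)
Segment 3: (8,9) -> (8,11)
Segment 4: (8,11) -> (8,12)
Segment 5: (8,12) -> (7,12)
Segment 6: (7,12) -> (2,12)
Segment 7: (2,12) -> (0,12)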